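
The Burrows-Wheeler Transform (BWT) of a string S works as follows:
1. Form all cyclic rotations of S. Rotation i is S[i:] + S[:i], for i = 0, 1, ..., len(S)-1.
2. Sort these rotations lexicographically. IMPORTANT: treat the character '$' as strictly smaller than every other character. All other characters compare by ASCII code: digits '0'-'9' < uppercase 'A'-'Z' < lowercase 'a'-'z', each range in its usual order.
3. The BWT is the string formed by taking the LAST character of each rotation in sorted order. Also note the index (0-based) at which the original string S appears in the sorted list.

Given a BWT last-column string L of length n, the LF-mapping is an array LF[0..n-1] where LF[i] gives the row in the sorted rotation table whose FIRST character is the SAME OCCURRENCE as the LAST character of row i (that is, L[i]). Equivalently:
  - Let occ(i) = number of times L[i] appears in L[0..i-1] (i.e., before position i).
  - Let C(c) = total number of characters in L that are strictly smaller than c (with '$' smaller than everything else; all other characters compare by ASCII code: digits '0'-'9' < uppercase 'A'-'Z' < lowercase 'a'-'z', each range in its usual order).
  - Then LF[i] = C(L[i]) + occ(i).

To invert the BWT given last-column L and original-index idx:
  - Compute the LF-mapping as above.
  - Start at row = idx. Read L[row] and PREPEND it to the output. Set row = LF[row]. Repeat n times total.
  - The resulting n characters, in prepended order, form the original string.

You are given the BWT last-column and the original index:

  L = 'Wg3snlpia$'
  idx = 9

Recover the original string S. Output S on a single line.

Answer: sapling3W$

Derivation:
LF mapping: 2 4 1 9 7 6 8 5 3 0
Walk LF starting at row 9, prepending L[row]:
  step 1: row=9, L[9]='$', prepend. Next row=LF[9]=0
  step 2: row=0, L[0]='W', prepend. Next row=LF[0]=2
  step 3: row=2, L[2]='3', prepend. Next row=LF[2]=1
  step 4: row=1, L[1]='g', prepend. Next row=LF[1]=4
  step 5: row=4, L[4]='n', prepend. Next row=LF[4]=7
  step 6: row=7, L[7]='i', prepend. Next row=LF[7]=5
  step 7: row=5, L[5]='l', prepend. Next row=LF[5]=6
  step 8: row=6, L[6]='p', prepend. Next row=LF[6]=8
  step 9: row=8, L[8]='a', prepend. Next row=LF[8]=3
  step 10: row=3, L[3]='s', prepend. Next row=LF[3]=9
Reversed output: sapling3W$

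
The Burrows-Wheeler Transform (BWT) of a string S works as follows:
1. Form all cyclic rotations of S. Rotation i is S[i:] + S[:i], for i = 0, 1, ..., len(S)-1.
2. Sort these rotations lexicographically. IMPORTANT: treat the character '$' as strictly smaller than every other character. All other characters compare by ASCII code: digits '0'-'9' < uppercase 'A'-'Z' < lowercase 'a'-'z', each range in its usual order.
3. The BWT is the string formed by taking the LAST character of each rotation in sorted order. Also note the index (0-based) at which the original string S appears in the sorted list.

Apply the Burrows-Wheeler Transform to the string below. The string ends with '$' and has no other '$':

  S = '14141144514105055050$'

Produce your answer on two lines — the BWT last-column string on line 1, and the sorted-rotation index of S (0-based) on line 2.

All 21 rotations (rotation i = S[i:]+S[:i]):
  rot[0] = 14141144514105055050$
  rot[1] = 4141144514105055050$1
  rot[2] = 141144514105055050$14
  rot[3] = 41144514105055050$141
  rot[4] = 1144514105055050$1414
  rot[5] = 144514105055050$14141
  rot[6] = 44514105055050$141411
  rot[7] = 4514105055050$1414114
  rot[8] = 514105055050$14141144
  rot[9] = 14105055050$141411445
  rot[10] = 4105055050$1414114451
  rot[11] = 105055050$14141144514
  rot[12] = 05055050$141411445141
  rot[13] = 5055050$1414114451410
  rot[14] = 055050$14141144514105
  rot[15] = 55050$141411445141050
  rot[16] = 5050$1414114451410505
  rot[17] = 050$14141144514105055
  rot[18] = 50$141411445141050550
  rot[19] = 0$1414114451410505505
  rot[20] = $14141144514105055050
Sorted (with $ < everything):
  sorted[0] = $14141144514105055050  (last char: '0')
  sorted[1] = 0$1414114451410505505  (last char: '5')
  sorted[2] = 050$14141144514105055  (last char: '5')
  sorted[3] = 05055050$141411445141  (last char: '1')
  sorted[4] = 055050$14141144514105  (last char: '5')
  sorted[5] = 105055050$14141144514  (last char: '4')
  sorted[6] = 1144514105055050$1414  (last char: '4')
  sorted[7] = 14105055050$141411445  (last char: '5')
  sorted[8] = 141144514105055050$14  (last char: '4')
  sorted[9] = 14141144514105055050$  (last char: '$')
  sorted[10] = 144514105055050$14141  (last char: '1')
  sorted[11] = 4105055050$1414114451  (last char: '1')
  sorted[12] = 41144514105055050$141  (last char: '1')
  sorted[13] = 4141144514105055050$1  (last char: '1')
  sorted[14] = 44514105055050$141411  (last char: '1')
  sorted[15] = 4514105055050$1414114  (last char: '4')
  sorted[16] = 50$141411445141050550  (last char: '0')
  sorted[17] = 5050$1414114451410505  (last char: '5')
  sorted[18] = 5055050$1414114451410  (last char: '0')
  sorted[19] = 514105055050$14141144  (last char: '4')
  sorted[20] = 55050$141411445141050  (last char: '0')
Last column: 055154454$11111405040
Original string S is at sorted index 9

Answer: 055154454$11111405040
9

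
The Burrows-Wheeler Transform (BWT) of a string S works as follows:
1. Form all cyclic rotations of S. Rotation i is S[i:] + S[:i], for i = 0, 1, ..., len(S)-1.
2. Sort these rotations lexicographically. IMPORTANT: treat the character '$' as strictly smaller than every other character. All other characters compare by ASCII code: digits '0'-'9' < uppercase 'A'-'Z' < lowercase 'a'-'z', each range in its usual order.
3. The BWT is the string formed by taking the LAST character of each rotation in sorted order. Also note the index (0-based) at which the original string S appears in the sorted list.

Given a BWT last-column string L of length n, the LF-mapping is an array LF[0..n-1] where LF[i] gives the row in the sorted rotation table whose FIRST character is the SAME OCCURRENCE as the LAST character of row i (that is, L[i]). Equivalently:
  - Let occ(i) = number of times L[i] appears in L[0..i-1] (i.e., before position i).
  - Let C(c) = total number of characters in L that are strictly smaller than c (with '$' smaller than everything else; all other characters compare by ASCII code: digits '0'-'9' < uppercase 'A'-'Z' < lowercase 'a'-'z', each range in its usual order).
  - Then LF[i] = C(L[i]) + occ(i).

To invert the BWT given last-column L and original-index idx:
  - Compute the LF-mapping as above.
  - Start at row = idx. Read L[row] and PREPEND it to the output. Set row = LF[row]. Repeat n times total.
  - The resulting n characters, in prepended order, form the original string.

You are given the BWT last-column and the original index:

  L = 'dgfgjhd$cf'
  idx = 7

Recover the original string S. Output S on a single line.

Answer: gdgchfjfd$

Derivation:
LF mapping: 2 6 4 7 9 8 3 0 1 5
Walk LF starting at row 7, prepending L[row]:
  step 1: row=7, L[7]='$', prepend. Next row=LF[7]=0
  step 2: row=0, L[0]='d', prepend. Next row=LF[0]=2
  step 3: row=2, L[2]='f', prepend. Next row=LF[2]=4
  step 4: row=4, L[4]='j', prepend. Next row=LF[4]=9
  step 5: row=9, L[9]='f', prepend. Next row=LF[9]=5
  step 6: row=5, L[5]='h', prepend. Next row=LF[5]=8
  step 7: row=8, L[8]='c', prepend. Next row=LF[8]=1
  step 8: row=1, L[1]='g', prepend. Next row=LF[1]=6
  step 9: row=6, L[6]='d', prepend. Next row=LF[6]=3
  step 10: row=3, L[3]='g', prepend. Next row=LF[3]=7
Reversed output: gdgchfjfd$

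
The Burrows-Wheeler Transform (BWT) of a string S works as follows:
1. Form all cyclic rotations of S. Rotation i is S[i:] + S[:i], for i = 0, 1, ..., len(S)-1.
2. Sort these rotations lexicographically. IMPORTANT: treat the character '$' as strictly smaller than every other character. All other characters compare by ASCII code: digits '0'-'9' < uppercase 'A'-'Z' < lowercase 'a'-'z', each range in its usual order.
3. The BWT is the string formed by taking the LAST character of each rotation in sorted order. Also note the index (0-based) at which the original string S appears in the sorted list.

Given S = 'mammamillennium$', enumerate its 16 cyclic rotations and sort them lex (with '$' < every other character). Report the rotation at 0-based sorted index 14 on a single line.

All 16 rotations (rotation i = S[i:]+S[:i]):
  rot[0] = mammamillennium$
  rot[1] = ammamillennium$m
  rot[2] = mmamillennium$ma
  rot[3] = mamillennium$mam
  rot[4] = amillennium$mamm
  rot[5] = millennium$mamma
  rot[6] = illennium$mammam
  rot[7] = llennium$mammami
  rot[8] = lennium$mammamil
  rot[9] = ennium$mammamill
  rot[10] = nnium$mammamille
  rot[11] = nium$mammamillen
  rot[12] = ium$mammamillenn
  rot[13] = um$mammamillenni
  rot[14] = m$mammamillenniu
  rot[15] = $mammamillennium
Sorted (with $ < everything):
  sorted[0] = $mammamillennium
  sorted[1] = amillennium$mamm
  sorted[2] = ammamillennium$m
  sorted[3] = ennium$mammamill
  sorted[4] = illennium$mammam
  sorted[5] = ium$mammamillenn
  sorted[6] = lennium$mammamil
  sorted[7] = llennium$mammami
  sorted[8] = m$mammamillenniu
  sorted[9] = mamillennium$mam
  sorted[10] = mammamillennium$
  sorted[11] = millennium$mamma
  sorted[12] = mmamillennium$ma
  sorted[13] = nium$mammamillen
  sorted[14] = nnium$mammamille
  sorted[15] = um$mammamillenni
sorted[14] = nnium$mammamille

Answer: nnium$mammamille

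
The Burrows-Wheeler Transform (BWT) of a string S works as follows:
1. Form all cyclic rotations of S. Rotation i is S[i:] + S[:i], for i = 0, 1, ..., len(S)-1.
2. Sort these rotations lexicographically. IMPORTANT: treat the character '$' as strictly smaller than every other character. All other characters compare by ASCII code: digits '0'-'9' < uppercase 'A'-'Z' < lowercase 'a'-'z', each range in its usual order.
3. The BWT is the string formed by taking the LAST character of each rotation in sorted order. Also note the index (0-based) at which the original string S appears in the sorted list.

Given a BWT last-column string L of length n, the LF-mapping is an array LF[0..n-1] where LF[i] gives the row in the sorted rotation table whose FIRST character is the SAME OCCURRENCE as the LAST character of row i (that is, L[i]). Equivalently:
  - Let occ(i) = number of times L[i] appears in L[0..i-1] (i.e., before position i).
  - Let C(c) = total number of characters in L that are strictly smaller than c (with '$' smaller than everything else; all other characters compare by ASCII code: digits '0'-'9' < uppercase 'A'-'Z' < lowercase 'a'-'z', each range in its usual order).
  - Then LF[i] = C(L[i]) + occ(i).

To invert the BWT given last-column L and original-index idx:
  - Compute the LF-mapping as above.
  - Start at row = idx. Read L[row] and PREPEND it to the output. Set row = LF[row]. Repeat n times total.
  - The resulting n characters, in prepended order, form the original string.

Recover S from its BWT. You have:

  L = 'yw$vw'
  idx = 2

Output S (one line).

LF mapping: 4 2 0 1 3
Walk LF starting at row 2, prepending L[row]:
  step 1: row=2, L[2]='$', prepend. Next row=LF[2]=0
  step 2: row=0, L[0]='y', prepend. Next row=LF[0]=4
  step 3: row=4, L[4]='w', prepend. Next row=LF[4]=3
  step 4: row=3, L[3]='v', prepend. Next row=LF[3]=1
  step 5: row=1, L[1]='w', prepend. Next row=LF[1]=2
Reversed output: wvwy$

Answer: wvwy$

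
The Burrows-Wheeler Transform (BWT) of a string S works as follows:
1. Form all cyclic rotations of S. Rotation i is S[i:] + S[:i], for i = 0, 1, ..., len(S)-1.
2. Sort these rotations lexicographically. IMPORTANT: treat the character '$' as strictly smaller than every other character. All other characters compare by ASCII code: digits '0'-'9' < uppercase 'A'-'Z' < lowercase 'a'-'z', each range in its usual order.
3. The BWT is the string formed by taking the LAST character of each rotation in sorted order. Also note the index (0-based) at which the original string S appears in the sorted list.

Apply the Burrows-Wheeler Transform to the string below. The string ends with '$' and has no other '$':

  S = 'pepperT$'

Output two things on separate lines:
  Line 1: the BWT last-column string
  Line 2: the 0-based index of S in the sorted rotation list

All 8 rotations (rotation i = S[i:]+S[:i]):
  rot[0] = pepperT$
  rot[1] = epperT$p
  rot[2] = pperT$pe
  rot[3] = perT$pep
  rot[4] = erT$pepp
  rot[5] = rT$peppe
  rot[6] = T$pepper
  rot[7] = $pepperT
Sorted (with $ < everything):
  sorted[0] = $pepperT  (last char: 'T')
  sorted[1] = T$pepper  (last char: 'r')
  sorted[2] = epperT$p  (last char: 'p')
  sorted[3] = erT$pepp  (last char: 'p')
  sorted[4] = pepperT$  (last char: '$')
  sorted[5] = perT$pep  (last char: 'p')
  sorted[6] = pperT$pe  (last char: 'e')
  sorted[7] = rT$peppe  (last char: 'e')
Last column: Trpp$pee
Original string S is at sorted index 4

Answer: Trpp$pee
4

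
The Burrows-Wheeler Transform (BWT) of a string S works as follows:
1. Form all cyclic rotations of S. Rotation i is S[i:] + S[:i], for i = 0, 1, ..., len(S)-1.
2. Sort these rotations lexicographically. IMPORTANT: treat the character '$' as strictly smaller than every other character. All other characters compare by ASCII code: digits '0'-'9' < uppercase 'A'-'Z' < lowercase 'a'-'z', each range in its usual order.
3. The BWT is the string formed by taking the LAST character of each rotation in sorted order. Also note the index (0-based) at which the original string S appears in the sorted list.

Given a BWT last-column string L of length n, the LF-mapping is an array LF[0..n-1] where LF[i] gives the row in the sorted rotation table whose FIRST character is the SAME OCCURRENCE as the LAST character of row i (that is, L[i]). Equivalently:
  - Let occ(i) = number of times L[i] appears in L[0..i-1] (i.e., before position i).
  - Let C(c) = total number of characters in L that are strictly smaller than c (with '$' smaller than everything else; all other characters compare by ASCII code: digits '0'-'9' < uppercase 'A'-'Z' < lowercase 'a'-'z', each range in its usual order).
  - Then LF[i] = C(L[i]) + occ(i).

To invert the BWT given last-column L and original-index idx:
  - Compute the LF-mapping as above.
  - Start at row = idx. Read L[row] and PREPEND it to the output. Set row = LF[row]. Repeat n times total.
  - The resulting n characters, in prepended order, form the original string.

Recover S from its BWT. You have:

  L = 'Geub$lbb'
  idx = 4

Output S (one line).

Answer: bubbleG$

Derivation:
LF mapping: 1 5 7 2 0 6 3 4
Walk LF starting at row 4, prepending L[row]:
  step 1: row=4, L[4]='$', prepend. Next row=LF[4]=0
  step 2: row=0, L[0]='G', prepend. Next row=LF[0]=1
  step 3: row=1, L[1]='e', prepend. Next row=LF[1]=5
  step 4: row=5, L[5]='l', prepend. Next row=LF[5]=6
  step 5: row=6, L[6]='b', prepend. Next row=LF[6]=3
  step 6: row=3, L[3]='b', prepend. Next row=LF[3]=2
  step 7: row=2, L[2]='u', prepend. Next row=LF[2]=7
  step 8: row=7, L[7]='b', prepend. Next row=LF[7]=4
Reversed output: bubbleG$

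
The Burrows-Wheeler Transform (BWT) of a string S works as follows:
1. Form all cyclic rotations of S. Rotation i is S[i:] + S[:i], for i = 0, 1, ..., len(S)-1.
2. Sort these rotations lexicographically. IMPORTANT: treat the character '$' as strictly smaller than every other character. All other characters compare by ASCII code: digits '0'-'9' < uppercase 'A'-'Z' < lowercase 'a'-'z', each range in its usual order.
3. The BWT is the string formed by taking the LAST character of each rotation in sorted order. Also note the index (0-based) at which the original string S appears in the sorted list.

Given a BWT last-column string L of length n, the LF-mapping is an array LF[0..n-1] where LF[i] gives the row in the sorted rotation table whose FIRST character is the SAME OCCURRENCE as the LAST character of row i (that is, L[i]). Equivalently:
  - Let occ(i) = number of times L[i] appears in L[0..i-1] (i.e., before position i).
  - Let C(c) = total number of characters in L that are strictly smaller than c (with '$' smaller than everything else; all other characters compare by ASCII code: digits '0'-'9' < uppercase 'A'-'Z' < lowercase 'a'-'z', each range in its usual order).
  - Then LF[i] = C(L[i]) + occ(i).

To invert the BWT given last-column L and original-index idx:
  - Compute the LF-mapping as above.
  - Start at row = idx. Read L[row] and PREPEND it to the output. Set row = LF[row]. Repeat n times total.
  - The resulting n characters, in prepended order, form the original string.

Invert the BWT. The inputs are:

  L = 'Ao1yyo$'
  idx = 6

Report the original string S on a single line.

Answer: yoyo1A$

Derivation:
LF mapping: 2 3 1 5 6 4 0
Walk LF starting at row 6, prepending L[row]:
  step 1: row=6, L[6]='$', prepend. Next row=LF[6]=0
  step 2: row=0, L[0]='A', prepend. Next row=LF[0]=2
  step 3: row=2, L[2]='1', prepend. Next row=LF[2]=1
  step 4: row=1, L[1]='o', prepend. Next row=LF[1]=3
  step 5: row=3, L[3]='y', prepend. Next row=LF[3]=5
  step 6: row=5, L[5]='o', prepend. Next row=LF[5]=4
  step 7: row=4, L[4]='y', prepend. Next row=LF[4]=6
Reversed output: yoyo1A$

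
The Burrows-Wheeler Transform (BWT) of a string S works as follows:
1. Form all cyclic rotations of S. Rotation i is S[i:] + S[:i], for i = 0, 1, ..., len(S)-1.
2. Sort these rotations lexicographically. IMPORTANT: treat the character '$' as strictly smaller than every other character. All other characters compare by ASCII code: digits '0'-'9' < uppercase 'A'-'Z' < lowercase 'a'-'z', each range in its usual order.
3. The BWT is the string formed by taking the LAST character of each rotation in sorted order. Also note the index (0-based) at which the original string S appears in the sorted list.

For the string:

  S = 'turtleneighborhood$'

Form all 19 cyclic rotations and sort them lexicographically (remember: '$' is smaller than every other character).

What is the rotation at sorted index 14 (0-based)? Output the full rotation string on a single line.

All 19 rotations (rotation i = S[i:]+S[:i]):
  rot[0] = turtleneighborhood$
  rot[1] = urtleneighborhood$t
  rot[2] = rtleneighborhood$tu
  rot[3] = tleneighborhood$tur
  rot[4] = leneighborhood$turt
  rot[5] = eneighborhood$turtl
  rot[6] = neighborhood$turtle
  rot[7] = eighborhood$turtlen
  rot[8] = ighborhood$turtlene
  rot[9] = ghborhood$turtlenei
  rot[10] = hborhood$turtleneig
  rot[11] = borhood$turtleneigh
  rot[12] = orhood$turtleneighb
  rot[13] = rhood$turtleneighbo
  rot[14] = hood$turtleneighbor
  rot[15] = ood$turtleneighborh
  rot[16] = od$turtleneighborho
  rot[17] = d$turtleneighborhoo
  rot[18] = $turtleneighborhood
Sorted (with $ < everything):
  sorted[0] = $turtleneighborhood
  sorted[1] = borhood$turtleneigh
  sorted[2] = d$turtleneighborhoo
  sorted[3] = eighborhood$turtlen
  sorted[4] = eneighborhood$turtl
  sorted[5] = ghborhood$turtlenei
  sorted[6] = hborhood$turtleneig
  sorted[7] = hood$turtleneighbor
  sorted[8] = ighborhood$turtlene
  sorted[9] = leneighborhood$turt
  sorted[10] = neighborhood$turtle
  sorted[11] = od$turtleneighborho
  sorted[12] = ood$turtleneighborh
  sorted[13] = orhood$turtleneighb
  sorted[14] = rhood$turtleneighbo
  sorted[15] = rtleneighborhood$tu
  sorted[16] = tleneighborhood$tur
  sorted[17] = turtleneighborhood$
  sorted[18] = urtleneighborhood$t
sorted[14] = rhood$turtleneighbo

Answer: rhood$turtleneighbo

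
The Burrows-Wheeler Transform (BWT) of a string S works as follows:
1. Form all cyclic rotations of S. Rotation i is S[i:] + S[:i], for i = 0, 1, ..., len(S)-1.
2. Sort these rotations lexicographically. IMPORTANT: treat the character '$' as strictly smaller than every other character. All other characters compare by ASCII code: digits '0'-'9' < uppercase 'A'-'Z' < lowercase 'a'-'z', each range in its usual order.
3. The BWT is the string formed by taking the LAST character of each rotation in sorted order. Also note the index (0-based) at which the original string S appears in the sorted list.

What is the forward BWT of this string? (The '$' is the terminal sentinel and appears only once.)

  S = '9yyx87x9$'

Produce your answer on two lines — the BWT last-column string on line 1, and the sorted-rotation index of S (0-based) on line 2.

All 9 rotations (rotation i = S[i:]+S[:i]):
  rot[0] = 9yyx87x9$
  rot[1] = yyx87x9$9
  rot[2] = yx87x9$9y
  rot[3] = x87x9$9yy
  rot[4] = 87x9$9yyx
  rot[5] = 7x9$9yyx8
  rot[6] = x9$9yyx87
  rot[7] = 9$9yyx87x
  rot[8] = $9yyx87x9
Sorted (with $ < everything):
  sorted[0] = $9yyx87x9  (last char: '9')
  sorted[1] = 7x9$9yyx8  (last char: '8')
  sorted[2] = 87x9$9yyx  (last char: 'x')
  sorted[3] = 9$9yyx87x  (last char: 'x')
  sorted[4] = 9yyx87x9$  (last char: '$')
  sorted[5] = x87x9$9yy  (last char: 'y')
  sorted[6] = x9$9yyx87  (last char: '7')
  sorted[7] = yx87x9$9y  (last char: 'y')
  sorted[8] = yyx87x9$9  (last char: '9')
Last column: 98xx$y7y9
Original string S is at sorted index 4

Answer: 98xx$y7y9
4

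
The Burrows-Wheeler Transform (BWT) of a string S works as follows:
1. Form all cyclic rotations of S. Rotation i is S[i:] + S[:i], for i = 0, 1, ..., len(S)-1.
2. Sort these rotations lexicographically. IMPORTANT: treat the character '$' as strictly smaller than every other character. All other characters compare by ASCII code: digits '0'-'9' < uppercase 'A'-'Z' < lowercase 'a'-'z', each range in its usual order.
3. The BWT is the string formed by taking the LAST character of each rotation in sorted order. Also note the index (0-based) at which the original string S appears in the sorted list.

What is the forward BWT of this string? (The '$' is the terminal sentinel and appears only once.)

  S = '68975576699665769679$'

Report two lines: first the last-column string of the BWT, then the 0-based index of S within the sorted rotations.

Answer: 97566979$769556679686
8

Derivation:
All 21 rotations (rotation i = S[i:]+S[:i]):
  rot[0] = 68975576699665769679$
  rot[1] = 8975576699665769679$6
  rot[2] = 975576699665769679$68
  rot[3] = 75576699665769679$689
  rot[4] = 5576699665769679$6897
  rot[5] = 576699665769679$68975
  rot[6] = 76699665769679$689755
  rot[7] = 6699665769679$6897557
  rot[8] = 699665769679$68975576
  rot[9] = 99665769679$689755766
  rot[10] = 9665769679$6897557669
  rot[11] = 665769679$68975576699
  rot[12] = 65769679$689755766996
  rot[13] = 5769679$6897557669966
  rot[14] = 769679$68975576699665
  rot[15] = 69679$689755766996657
  rot[16] = 9679$6897557669966576
  rot[17] = 679$68975576699665769
  rot[18] = 79$689755766996657696
  rot[19] = 9$6897557669966576967
  rot[20] = $68975576699665769679
Sorted (with $ < everything):
  sorted[0] = $68975576699665769679  (last char: '9')
  sorted[1] = 5576699665769679$6897  (last char: '7')
  sorted[2] = 576699665769679$68975  (last char: '5')
  sorted[3] = 5769679$6897557669966  (last char: '6')
  sorted[4] = 65769679$689755766996  (last char: '6')
  sorted[5] = 665769679$68975576699  (last char: '9')
  sorted[6] = 6699665769679$6897557  (last char: '7')
  sorted[7] = 679$68975576699665769  (last char: '9')
  sorted[8] = 68975576699665769679$  (last char: '$')
  sorted[9] = 69679$689755766996657  (last char: '7')
  sorted[10] = 699665769679$68975576  (last char: '6')
  sorted[11] = 75576699665769679$689  (last char: '9')
  sorted[12] = 76699665769679$689755  (last char: '5')
  sorted[13] = 769679$68975576699665  (last char: '5')
  sorted[14] = 79$689755766996657696  (last char: '6')
  sorted[15] = 8975576699665769679$6  (last char: '6')
  sorted[16] = 9$6897557669966576967  (last char: '7')
  sorted[17] = 9665769679$6897557669  (last char: '9')
  sorted[18] = 9679$6897557669966576  (last char: '6')
  sorted[19] = 975576699665769679$68  (last char: '8')
  sorted[20] = 99665769679$689755766  (last char: '6')
Last column: 97566979$769556679686
Original string S is at sorted index 8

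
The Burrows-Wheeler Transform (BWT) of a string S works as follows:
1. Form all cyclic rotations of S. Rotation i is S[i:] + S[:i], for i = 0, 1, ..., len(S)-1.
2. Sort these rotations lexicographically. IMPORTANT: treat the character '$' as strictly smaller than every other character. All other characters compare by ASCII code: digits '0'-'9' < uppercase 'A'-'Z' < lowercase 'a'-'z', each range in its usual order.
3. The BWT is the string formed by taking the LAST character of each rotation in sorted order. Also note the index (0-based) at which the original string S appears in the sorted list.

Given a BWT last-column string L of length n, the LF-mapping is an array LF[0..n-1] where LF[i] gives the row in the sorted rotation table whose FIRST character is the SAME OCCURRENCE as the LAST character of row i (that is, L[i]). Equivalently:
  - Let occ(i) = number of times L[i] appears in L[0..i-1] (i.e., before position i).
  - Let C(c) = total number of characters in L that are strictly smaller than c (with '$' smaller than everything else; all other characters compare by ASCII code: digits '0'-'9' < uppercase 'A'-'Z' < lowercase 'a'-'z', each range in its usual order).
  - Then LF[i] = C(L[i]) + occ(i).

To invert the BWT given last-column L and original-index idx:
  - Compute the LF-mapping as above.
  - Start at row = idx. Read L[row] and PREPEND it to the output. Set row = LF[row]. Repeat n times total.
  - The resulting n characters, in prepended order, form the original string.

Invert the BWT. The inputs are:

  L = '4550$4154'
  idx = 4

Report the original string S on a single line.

LF mapping: 3 6 7 1 0 4 2 8 5
Walk LF starting at row 4, prepending L[row]:
  step 1: row=4, L[4]='$', prepend. Next row=LF[4]=0
  step 2: row=0, L[0]='4', prepend. Next row=LF[0]=3
  step 3: row=3, L[3]='0', prepend. Next row=LF[3]=1
  step 4: row=1, L[1]='5', prepend. Next row=LF[1]=6
  step 5: row=6, L[6]='1', prepend. Next row=LF[6]=2
  step 6: row=2, L[2]='5', prepend. Next row=LF[2]=7
  step 7: row=7, L[7]='5', prepend. Next row=LF[7]=8
  step 8: row=8, L[8]='4', prepend. Next row=LF[8]=5
  step 9: row=5, L[5]='4', prepend. Next row=LF[5]=4
Reversed output: 44551504$

Answer: 44551504$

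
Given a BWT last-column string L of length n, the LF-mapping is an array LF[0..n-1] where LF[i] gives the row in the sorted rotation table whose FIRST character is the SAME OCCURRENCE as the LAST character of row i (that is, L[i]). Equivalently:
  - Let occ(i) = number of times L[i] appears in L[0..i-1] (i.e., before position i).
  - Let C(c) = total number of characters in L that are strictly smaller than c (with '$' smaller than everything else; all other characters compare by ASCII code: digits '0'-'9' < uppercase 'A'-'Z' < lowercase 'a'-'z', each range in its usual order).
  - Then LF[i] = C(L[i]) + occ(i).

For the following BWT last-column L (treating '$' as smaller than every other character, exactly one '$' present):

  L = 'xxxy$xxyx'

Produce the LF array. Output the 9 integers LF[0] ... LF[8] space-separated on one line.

Char counts: '$':1, 'x':6, 'y':2
C (first-col start): C('$')=0, C('x')=1, C('y')=7
L[0]='x': occ=0, LF[0]=C('x')+0=1+0=1
L[1]='x': occ=1, LF[1]=C('x')+1=1+1=2
L[2]='x': occ=2, LF[2]=C('x')+2=1+2=3
L[3]='y': occ=0, LF[3]=C('y')+0=7+0=7
L[4]='$': occ=0, LF[4]=C('$')+0=0+0=0
L[5]='x': occ=3, LF[5]=C('x')+3=1+3=4
L[6]='x': occ=4, LF[6]=C('x')+4=1+4=5
L[7]='y': occ=1, LF[7]=C('y')+1=7+1=8
L[8]='x': occ=5, LF[8]=C('x')+5=1+5=6

Answer: 1 2 3 7 0 4 5 8 6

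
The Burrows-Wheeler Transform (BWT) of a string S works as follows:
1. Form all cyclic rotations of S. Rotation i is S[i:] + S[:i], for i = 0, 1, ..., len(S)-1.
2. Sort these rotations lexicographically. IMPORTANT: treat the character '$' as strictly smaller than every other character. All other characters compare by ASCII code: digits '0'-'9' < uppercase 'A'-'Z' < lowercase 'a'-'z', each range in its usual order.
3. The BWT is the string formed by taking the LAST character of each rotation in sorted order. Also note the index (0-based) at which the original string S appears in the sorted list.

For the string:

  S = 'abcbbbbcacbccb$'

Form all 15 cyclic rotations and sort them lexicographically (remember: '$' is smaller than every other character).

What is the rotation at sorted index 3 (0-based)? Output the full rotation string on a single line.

Answer: b$abcbbbbcacbcc

Derivation:
All 15 rotations (rotation i = S[i:]+S[:i]):
  rot[0] = abcbbbbcacbccb$
  rot[1] = bcbbbbcacbccb$a
  rot[2] = cbbbbcacbccb$ab
  rot[3] = bbbbcacbccb$abc
  rot[4] = bbbcacbccb$abcb
  rot[5] = bbcacbccb$abcbb
  rot[6] = bcacbccb$abcbbb
  rot[7] = cacbccb$abcbbbb
  rot[8] = acbccb$abcbbbbc
  rot[9] = cbccb$abcbbbbca
  rot[10] = bccb$abcbbbbcac
  rot[11] = ccb$abcbbbbcacb
  rot[12] = cb$abcbbbbcacbc
  rot[13] = b$abcbbbbcacbcc
  rot[14] = $abcbbbbcacbccb
Sorted (with $ < everything):
  sorted[0] = $abcbbbbcacbccb
  sorted[1] = abcbbbbcacbccb$
  sorted[2] = acbccb$abcbbbbc
  sorted[3] = b$abcbbbbcacbcc
  sorted[4] = bbbbcacbccb$abc
  sorted[5] = bbbcacbccb$abcb
  sorted[6] = bbcacbccb$abcbb
  sorted[7] = bcacbccb$abcbbb
  sorted[8] = bcbbbbcacbccb$a
  sorted[9] = bccb$abcbbbbcac
  sorted[10] = cacbccb$abcbbbb
  sorted[11] = cb$abcbbbbcacbc
  sorted[12] = cbbbbcacbccb$ab
  sorted[13] = cbccb$abcbbbbca
  sorted[14] = ccb$abcbbbbcacb
sorted[3] = b$abcbbbbcacbcc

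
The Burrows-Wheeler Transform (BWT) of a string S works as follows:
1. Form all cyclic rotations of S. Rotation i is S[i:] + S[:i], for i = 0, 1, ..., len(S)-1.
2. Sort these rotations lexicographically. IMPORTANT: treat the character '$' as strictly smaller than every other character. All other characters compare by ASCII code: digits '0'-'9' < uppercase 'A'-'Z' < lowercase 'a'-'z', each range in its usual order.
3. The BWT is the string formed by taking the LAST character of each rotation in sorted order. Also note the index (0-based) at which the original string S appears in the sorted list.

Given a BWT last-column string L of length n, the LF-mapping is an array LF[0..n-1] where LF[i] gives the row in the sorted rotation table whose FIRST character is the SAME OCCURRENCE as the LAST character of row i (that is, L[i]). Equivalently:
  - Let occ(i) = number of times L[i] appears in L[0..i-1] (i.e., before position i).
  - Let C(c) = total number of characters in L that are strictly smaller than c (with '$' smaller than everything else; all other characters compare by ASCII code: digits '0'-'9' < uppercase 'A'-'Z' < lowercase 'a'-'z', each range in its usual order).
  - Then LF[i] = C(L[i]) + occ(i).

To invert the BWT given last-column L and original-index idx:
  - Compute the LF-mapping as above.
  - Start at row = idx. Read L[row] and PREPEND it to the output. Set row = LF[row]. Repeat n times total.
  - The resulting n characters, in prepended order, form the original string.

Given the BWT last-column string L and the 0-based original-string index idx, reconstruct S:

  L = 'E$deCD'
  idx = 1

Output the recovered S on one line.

Answer: CdDeE$

Derivation:
LF mapping: 3 0 4 5 1 2
Walk LF starting at row 1, prepending L[row]:
  step 1: row=1, L[1]='$', prepend. Next row=LF[1]=0
  step 2: row=0, L[0]='E', prepend. Next row=LF[0]=3
  step 3: row=3, L[3]='e', prepend. Next row=LF[3]=5
  step 4: row=5, L[5]='D', prepend. Next row=LF[5]=2
  step 5: row=2, L[2]='d', prepend. Next row=LF[2]=4
  step 6: row=4, L[4]='C', prepend. Next row=LF[4]=1
Reversed output: CdDeE$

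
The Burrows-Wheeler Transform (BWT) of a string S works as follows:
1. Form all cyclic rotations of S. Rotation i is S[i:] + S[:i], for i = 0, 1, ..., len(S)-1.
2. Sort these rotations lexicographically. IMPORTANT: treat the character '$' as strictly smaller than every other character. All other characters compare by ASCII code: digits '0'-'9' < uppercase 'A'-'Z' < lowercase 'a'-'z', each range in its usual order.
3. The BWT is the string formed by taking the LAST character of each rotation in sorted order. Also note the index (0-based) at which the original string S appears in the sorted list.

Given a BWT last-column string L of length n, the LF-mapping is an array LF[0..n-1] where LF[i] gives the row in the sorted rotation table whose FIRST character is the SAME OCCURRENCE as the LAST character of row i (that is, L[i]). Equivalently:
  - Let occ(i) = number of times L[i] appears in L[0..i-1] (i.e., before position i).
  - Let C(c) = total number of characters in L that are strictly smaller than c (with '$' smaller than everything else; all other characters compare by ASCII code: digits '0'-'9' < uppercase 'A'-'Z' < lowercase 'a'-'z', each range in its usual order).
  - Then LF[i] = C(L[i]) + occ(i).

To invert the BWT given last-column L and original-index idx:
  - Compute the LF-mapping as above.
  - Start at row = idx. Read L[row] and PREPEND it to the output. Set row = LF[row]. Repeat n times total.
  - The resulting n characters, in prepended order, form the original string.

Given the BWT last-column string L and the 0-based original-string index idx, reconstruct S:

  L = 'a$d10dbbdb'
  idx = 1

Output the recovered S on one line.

Answer: 0bbddbd1a$

Derivation:
LF mapping: 3 0 7 2 1 8 4 5 9 6
Walk LF starting at row 1, prepending L[row]:
  step 1: row=1, L[1]='$', prepend. Next row=LF[1]=0
  step 2: row=0, L[0]='a', prepend. Next row=LF[0]=3
  step 3: row=3, L[3]='1', prepend. Next row=LF[3]=2
  step 4: row=2, L[2]='d', prepend. Next row=LF[2]=7
  step 5: row=7, L[7]='b', prepend. Next row=LF[7]=5
  step 6: row=5, L[5]='d', prepend. Next row=LF[5]=8
  step 7: row=8, L[8]='d', prepend. Next row=LF[8]=9
  step 8: row=9, L[9]='b', prepend. Next row=LF[9]=6
  step 9: row=6, L[6]='b', prepend. Next row=LF[6]=4
  step 10: row=4, L[4]='0', prepend. Next row=LF[4]=1
Reversed output: 0bbddbd1a$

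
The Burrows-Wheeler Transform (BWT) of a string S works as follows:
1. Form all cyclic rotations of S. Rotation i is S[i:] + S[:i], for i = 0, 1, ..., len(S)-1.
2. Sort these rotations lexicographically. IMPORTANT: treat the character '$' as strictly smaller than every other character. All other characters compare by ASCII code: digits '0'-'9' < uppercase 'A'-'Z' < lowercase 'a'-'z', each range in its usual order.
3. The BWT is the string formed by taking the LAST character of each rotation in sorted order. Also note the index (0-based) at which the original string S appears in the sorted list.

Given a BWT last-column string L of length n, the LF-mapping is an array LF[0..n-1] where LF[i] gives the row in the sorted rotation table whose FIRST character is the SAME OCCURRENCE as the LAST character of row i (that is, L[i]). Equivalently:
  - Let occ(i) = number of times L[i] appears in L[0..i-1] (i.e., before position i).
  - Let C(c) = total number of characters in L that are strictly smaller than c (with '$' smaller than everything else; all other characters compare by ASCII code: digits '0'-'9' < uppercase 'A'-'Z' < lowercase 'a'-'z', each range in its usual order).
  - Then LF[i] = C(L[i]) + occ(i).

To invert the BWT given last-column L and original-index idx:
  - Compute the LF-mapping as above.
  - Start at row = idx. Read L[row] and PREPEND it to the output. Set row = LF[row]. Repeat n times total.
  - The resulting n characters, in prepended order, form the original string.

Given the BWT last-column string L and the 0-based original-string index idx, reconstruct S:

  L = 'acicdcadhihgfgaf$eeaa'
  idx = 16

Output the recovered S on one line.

LF mapping: 1 6 19 7 9 8 2 10 17 20 18 15 13 16 3 14 0 11 12 4 5
Walk LF starting at row 16, prepending L[row]:
  step 1: row=16, L[16]='$', prepend. Next row=LF[16]=0
  step 2: row=0, L[0]='a', prepend. Next row=LF[0]=1
  step 3: row=1, L[1]='c', prepend. Next row=LF[1]=6
  step 4: row=6, L[6]='a', prepend. Next row=LF[6]=2
  step 5: row=2, L[2]='i', prepend. Next row=LF[2]=19
  step 6: row=19, L[19]='a', prepend. Next row=LF[19]=4
  step 7: row=4, L[4]='d', prepend. Next row=LF[4]=9
  step 8: row=9, L[9]='i', prepend. Next row=LF[9]=20
  step 9: row=20, L[20]='a', prepend. Next row=LF[20]=5
  step 10: row=5, L[5]='c', prepend. Next row=LF[5]=8
  step 11: row=8, L[8]='h', prepend. Next row=LF[8]=17
  step 12: row=17, L[17]='e', prepend. Next row=LF[17]=11
  step 13: row=11, L[11]='g', prepend. Next row=LF[11]=15
  step 14: row=15, L[15]='f', prepend. Next row=LF[15]=14
  step 15: row=14, L[14]='a', prepend. Next row=LF[14]=3
  step 16: row=3, L[3]='c', prepend. Next row=LF[3]=7
  step 17: row=7, L[7]='d', prepend. Next row=LF[7]=10
  step 18: row=10, L[10]='h', prepend. Next row=LF[10]=18
  step 19: row=18, L[18]='e', prepend. Next row=LF[18]=12
  step 20: row=12, L[12]='f', prepend. Next row=LF[12]=13
  step 21: row=13, L[13]='g', prepend. Next row=LF[13]=16
Reversed output: gfehdcafgehcaidaiaca$

Answer: gfehdcafgehcaidaiaca$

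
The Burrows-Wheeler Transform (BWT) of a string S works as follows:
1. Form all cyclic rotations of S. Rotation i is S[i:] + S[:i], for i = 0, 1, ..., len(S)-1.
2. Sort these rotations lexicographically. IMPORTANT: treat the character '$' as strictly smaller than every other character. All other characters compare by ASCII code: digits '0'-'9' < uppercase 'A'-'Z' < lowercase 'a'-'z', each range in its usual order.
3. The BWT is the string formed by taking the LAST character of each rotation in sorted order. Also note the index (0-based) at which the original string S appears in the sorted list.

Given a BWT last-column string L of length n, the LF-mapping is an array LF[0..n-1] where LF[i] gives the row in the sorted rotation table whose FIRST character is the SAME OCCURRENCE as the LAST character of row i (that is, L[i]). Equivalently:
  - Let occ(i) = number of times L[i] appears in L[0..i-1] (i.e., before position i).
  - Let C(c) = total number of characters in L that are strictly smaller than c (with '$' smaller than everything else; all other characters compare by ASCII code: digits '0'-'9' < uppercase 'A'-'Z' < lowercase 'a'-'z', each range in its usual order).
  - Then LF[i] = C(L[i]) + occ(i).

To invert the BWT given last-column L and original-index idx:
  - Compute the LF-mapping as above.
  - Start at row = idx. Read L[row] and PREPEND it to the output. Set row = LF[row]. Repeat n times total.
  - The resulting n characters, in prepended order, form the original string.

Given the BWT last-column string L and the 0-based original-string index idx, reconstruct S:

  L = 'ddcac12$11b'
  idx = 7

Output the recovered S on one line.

LF mapping: 9 10 7 5 8 1 4 0 2 3 6
Walk LF starting at row 7, prepending L[row]:
  step 1: row=7, L[7]='$', prepend. Next row=LF[7]=0
  step 2: row=0, L[0]='d', prepend. Next row=LF[0]=9
  step 3: row=9, L[9]='1', prepend. Next row=LF[9]=3
  step 4: row=3, L[3]='a', prepend. Next row=LF[3]=5
  step 5: row=5, L[5]='1', prepend. Next row=LF[5]=1
  step 6: row=1, L[1]='d', prepend. Next row=LF[1]=10
  step 7: row=10, L[10]='b', prepend. Next row=LF[10]=6
  step 8: row=6, L[6]='2', prepend. Next row=LF[6]=4
  step 9: row=4, L[4]='c', prepend. Next row=LF[4]=8
  step 10: row=8, L[8]='1', prepend. Next row=LF[8]=2
  step 11: row=2, L[2]='c', prepend. Next row=LF[2]=7
Reversed output: c1c2bd1a1d$

Answer: c1c2bd1a1d$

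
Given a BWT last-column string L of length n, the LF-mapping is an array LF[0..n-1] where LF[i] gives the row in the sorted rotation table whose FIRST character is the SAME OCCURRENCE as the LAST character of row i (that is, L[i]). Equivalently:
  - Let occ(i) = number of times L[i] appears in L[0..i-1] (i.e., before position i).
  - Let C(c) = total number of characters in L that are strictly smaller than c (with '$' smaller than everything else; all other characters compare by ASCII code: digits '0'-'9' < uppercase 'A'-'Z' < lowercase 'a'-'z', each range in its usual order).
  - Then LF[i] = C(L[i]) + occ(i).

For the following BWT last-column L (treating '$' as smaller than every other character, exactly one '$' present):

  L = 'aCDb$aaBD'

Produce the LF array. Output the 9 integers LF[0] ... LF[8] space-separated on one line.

Answer: 5 2 3 8 0 6 7 1 4

Derivation:
Char counts: '$':1, 'B':1, 'C':1, 'D':2, 'a':3, 'b':1
C (first-col start): C('$')=0, C('B')=1, C('C')=2, C('D')=3, C('a')=5, C('b')=8
L[0]='a': occ=0, LF[0]=C('a')+0=5+0=5
L[1]='C': occ=0, LF[1]=C('C')+0=2+0=2
L[2]='D': occ=0, LF[2]=C('D')+0=3+0=3
L[3]='b': occ=0, LF[3]=C('b')+0=8+0=8
L[4]='$': occ=0, LF[4]=C('$')+0=0+0=0
L[5]='a': occ=1, LF[5]=C('a')+1=5+1=6
L[6]='a': occ=2, LF[6]=C('a')+2=5+2=7
L[7]='B': occ=0, LF[7]=C('B')+0=1+0=1
L[8]='D': occ=1, LF[8]=C('D')+1=3+1=4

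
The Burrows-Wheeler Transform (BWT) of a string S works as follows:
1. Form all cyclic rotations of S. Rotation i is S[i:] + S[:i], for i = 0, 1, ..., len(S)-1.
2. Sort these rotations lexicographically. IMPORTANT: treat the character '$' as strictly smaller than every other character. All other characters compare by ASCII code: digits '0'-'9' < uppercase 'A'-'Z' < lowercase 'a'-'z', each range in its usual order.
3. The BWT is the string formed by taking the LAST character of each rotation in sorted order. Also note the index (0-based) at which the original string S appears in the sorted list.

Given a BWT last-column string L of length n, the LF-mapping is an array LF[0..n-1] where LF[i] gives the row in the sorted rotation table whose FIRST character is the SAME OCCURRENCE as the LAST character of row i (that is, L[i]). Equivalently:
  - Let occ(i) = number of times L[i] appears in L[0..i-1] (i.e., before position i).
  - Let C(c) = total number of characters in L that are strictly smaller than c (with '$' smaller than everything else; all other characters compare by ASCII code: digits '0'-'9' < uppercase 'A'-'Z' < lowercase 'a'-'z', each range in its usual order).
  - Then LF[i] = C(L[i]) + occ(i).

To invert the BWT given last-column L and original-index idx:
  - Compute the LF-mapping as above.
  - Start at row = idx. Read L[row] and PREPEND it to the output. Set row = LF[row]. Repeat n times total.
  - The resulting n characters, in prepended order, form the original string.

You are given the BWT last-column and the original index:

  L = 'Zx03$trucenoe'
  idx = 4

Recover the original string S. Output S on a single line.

Answer: counterex03Z$

Derivation:
LF mapping: 3 12 1 2 0 10 9 11 4 5 7 8 6
Walk LF starting at row 4, prepending L[row]:
  step 1: row=4, L[4]='$', prepend. Next row=LF[4]=0
  step 2: row=0, L[0]='Z', prepend. Next row=LF[0]=3
  step 3: row=3, L[3]='3', prepend. Next row=LF[3]=2
  step 4: row=2, L[2]='0', prepend. Next row=LF[2]=1
  step 5: row=1, L[1]='x', prepend. Next row=LF[1]=12
  step 6: row=12, L[12]='e', prepend. Next row=LF[12]=6
  step 7: row=6, L[6]='r', prepend. Next row=LF[6]=9
  step 8: row=9, L[9]='e', prepend. Next row=LF[9]=5
  step 9: row=5, L[5]='t', prepend. Next row=LF[5]=10
  step 10: row=10, L[10]='n', prepend. Next row=LF[10]=7
  step 11: row=7, L[7]='u', prepend. Next row=LF[7]=11
  step 12: row=11, L[11]='o', prepend. Next row=LF[11]=8
  step 13: row=8, L[8]='c', prepend. Next row=LF[8]=4
Reversed output: counterex03Z$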